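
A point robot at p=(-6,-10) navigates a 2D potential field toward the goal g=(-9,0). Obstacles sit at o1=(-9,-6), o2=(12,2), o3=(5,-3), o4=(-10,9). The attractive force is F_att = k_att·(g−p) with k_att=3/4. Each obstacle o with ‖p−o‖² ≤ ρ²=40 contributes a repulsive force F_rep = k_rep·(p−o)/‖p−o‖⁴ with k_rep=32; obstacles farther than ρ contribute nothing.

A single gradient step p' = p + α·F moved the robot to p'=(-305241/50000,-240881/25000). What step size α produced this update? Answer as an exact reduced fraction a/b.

α = 1/20

F_att = 3/4·(g−p) = 3/4·(-3,10) = (-2.2500,7.5000)
o1: d²=25 ≤ ρ²=40; F_rep = 32·(3,-4)/25² = (0.1536,-0.2048)
o2: d²=468 > ρ²=40 → inactive
o3: d²=170 > ρ²=40 → inactive
o4: d²=377 > ρ²=40 → inactive
F = F_att + ΣF_rep = (-2.0964,7.2952)
Δp = p'−p = (-0.1048,0.3648); α = Δx/Fx = (-5241/50000) / (-5241/2500) = 1/20
check: Δy/Fy = (9119/25000) / (9119/1250) = 1/20 ✓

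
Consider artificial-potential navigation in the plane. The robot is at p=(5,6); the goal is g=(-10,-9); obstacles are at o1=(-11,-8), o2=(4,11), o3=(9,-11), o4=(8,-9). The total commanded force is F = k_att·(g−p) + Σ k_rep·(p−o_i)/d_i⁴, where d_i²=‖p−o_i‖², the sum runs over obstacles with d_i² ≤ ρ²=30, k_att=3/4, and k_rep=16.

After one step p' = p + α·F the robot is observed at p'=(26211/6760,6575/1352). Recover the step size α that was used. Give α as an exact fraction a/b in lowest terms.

α = 1/10

F_att = 3/4·(g−p) = 3/4·(-15,-15) = (-11.2500,-11.2500)
o1: d²=452 > ρ²=30 → inactive
o2: d²=26 ≤ ρ²=30; F_rep = 16·(1,-5)/26² = (0.0237,-0.1183)
o3: d²=305 > ρ²=30 → inactive
o4: d²=234 > ρ²=30 → inactive
F = F_att + ΣF_rep = (-11.2263,-11.3683)
Δp = p'−p = (-1.1226,-1.1368); α = Δx/Fx = (-7589/6760) / (-7589/676) = 1/10
check: Δy/Fy = (-1537/1352) / (-7685/676) = 1/10 ✓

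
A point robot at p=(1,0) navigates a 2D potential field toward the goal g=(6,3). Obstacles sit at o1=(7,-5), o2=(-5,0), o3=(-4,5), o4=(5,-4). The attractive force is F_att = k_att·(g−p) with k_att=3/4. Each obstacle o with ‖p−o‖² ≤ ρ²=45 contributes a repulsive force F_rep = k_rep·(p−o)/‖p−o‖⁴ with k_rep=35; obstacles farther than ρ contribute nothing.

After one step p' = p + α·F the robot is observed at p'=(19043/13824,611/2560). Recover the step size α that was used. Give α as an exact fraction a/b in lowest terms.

α = 1/10

F_att = 3/4·(g−p) = 3/4·(5,3) = (3.7500,2.2500)
o1: d²=61 > ρ²=45 → inactive
o2: d²=36 ≤ ρ²=45; F_rep = 35·(6,0)/36² = (0.1620,0.0000)
o3: d²=50 > ρ²=45 → inactive
o4: d²=32 ≤ ρ²=45; F_rep = 35·(-4,4)/32² = (-0.1367,0.1367)
F = F_att + ΣF_rep = (3.7753,2.3867)
Δp = p'−p = (0.3775,0.2387); α = Δx/Fx = (5219/13824) / (26095/6912) = 1/10
check: Δy/Fy = (611/2560) / (611/256) = 1/10 ✓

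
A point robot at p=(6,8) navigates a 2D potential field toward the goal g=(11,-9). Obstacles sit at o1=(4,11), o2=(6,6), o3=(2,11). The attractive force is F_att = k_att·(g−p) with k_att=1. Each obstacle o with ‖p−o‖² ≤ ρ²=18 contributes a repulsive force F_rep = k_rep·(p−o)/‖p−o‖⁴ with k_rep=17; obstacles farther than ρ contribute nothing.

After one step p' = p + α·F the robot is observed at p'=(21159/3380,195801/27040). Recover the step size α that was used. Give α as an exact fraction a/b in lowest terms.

F_att = 1·(g−p) = 1·(5,-17) = (5.0000,-17.0000)
o1: d²=13 ≤ ρ²=18; F_rep = 17·(2,-3)/13² = (0.2012,-0.3018)
o2: d²=4 ≤ ρ²=18; F_rep = 17·(0,2)/4² = (0.0000,2.1250)
o3: d²=25 > ρ²=18 → inactive
F = F_att + ΣF_rep = (5.2012,-15.1768)
Δp = p'−p = (0.2601,-0.7588); α = Δx/Fx = (879/3380) / (879/169) = 1/20
check: Δy/Fy = (-20519/27040) / (-20519/1352) = 1/20 ✓

α = 1/20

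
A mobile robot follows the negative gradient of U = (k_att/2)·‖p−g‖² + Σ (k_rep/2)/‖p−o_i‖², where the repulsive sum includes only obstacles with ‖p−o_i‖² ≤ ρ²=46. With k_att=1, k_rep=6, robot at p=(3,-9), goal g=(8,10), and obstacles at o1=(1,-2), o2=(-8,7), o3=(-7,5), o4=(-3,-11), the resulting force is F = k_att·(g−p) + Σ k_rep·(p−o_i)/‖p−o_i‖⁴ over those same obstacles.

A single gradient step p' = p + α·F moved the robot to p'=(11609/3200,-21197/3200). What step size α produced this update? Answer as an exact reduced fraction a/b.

F_att = 1·(g−p) = 1·(5,19) = (5.0000,19.0000)
o1: d²=53 > ρ²=46 → inactive
o2: d²=377 > ρ²=46 → inactive
o3: d²=296 > ρ²=46 → inactive
o4: d²=40 ≤ ρ²=46; F_rep = 6·(6,2)/40² = (0.0225,0.0075)
F = F_att + ΣF_rep = (5.0225,19.0075)
Δp = p'−p = (0.6278,2.3759); α = Δx/Fx = (2009/3200) / (2009/400) = 1/8
check: Δy/Fy = (7603/3200) / (7603/400) = 1/8 ✓

α = 1/8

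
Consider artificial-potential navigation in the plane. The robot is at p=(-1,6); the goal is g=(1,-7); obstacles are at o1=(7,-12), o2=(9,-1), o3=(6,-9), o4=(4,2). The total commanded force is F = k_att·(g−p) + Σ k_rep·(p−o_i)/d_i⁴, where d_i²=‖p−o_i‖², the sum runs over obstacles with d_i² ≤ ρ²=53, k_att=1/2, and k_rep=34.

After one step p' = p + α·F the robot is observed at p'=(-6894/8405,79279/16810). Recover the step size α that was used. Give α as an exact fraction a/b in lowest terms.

α = 1/5

F_att = 1/2·(g−p) = 1/2·(2,-13) = (1.0000,-6.5000)
o1: d²=388 > ρ²=53 → inactive
o2: d²=149 > ρ²=53 → inactive
o3: d²=274 > ρ²=53 → inactive
o4: d²=41 ≤ ρ²=53; F_rep = 34·(-5,4)/41² = (-0.1011,0.0809)
F = F_att + ΣF_rep = (0.8989,-6.4191)
Δp = p'−p = (0.1798,-1.2838); α = Δx/Fx = (1511/8405) / (1511/1681) = 1/5
check: Δy/Fy = (-21581/16810) / (-21581/3362) = 1/5 ✓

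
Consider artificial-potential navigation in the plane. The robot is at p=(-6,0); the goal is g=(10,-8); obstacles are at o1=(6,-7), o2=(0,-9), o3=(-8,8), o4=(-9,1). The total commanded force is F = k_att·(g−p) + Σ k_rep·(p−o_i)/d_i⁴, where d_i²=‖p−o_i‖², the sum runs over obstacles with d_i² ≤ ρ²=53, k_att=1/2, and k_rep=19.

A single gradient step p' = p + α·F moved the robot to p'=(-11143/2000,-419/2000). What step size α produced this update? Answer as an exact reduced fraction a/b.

F_att = 1/2·(g−p) = 1/2·(16,-8) = (8.0000,-4.0000)
o1: d²=193 > ρ²=53 → inactive
o2: d²=117 > ρ²=53 → inactive
o3: d²=68 > ρ²=53 → inactive
o4: d²=10 ≤ ρ²=53; F_rep = 19·(3,-1)/10² = (0.5700,-0.1900)
F = F_att + ΣF_rep = (8.5700,-4.1900)
Δp = p'−p = (0.4285,-0.2095); α = Δx/Fx = (857/2000) / (857/100) = 1/20
check: Δy/Fy = (-419/2000) / (-419/100) = 1/20 ✓

α = 1/20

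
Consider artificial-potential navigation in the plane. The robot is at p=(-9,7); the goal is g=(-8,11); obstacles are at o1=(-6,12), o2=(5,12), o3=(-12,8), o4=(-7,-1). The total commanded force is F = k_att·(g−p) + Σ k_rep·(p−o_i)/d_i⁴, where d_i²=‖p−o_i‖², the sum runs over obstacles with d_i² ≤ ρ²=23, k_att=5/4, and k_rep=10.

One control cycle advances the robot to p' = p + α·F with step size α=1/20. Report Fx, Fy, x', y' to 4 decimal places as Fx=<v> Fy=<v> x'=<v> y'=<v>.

F_att = 5/4·(g−p) = 5/4·(1,4) = (1.2500,5.0000)
o1: d²=34 > ρ²=23 → inactive
o2: d²=221 > ρ²=23 → inactive
o3: d²=10 ≤ ρ²=23; F_rep = 10·(3,-1)/10² = (0.3000,-0.1000)
o4: d²=68 > ρ²=23 → inactive
F = F_att + ΣF_rep = (1.5500,4.9000)
p' = p + 1/20·F = (-8.9225,7.2450)

Fx=1.5500 Fy=4.9000 x'=-8.9225 y'=7.2450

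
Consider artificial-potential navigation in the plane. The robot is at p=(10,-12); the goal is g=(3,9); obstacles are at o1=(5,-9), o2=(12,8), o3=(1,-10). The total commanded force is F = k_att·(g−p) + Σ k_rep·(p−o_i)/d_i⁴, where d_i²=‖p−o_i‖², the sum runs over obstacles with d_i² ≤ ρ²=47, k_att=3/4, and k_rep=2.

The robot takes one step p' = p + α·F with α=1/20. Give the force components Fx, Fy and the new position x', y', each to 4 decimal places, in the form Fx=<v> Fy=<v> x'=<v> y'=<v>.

F_att = 3/4·(g−p) = 3/4·(-7,21) = (-5.2500,15.7500)
o1: d²=34 ≤ ρ²=47; F_rep = 2·(5,-3)/34² = (0.0087,-0.0052)
o2: d²=404 > ρ²=47 → inactive
o3: d²=85 > ρ²=47 → inactive
F = F_att + ΣF_rep = (-5.2413,15.7448)
p' = p + 1/20·F = (9.7379,-11.2128)

Fx=-5.2413 Fy=15.7448 x'=9.7379 y'=-11.2128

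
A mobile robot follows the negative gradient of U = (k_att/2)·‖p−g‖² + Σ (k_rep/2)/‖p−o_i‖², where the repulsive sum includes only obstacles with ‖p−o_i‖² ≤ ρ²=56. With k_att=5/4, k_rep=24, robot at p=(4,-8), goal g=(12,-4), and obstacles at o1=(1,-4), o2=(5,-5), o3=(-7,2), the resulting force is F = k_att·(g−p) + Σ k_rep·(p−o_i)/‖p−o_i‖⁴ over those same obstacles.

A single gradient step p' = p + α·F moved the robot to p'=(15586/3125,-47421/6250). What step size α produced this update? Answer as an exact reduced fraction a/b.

α = 1/10

F_att = 5/4·(g−p) = 5/4·(8,4) = (10.0000,5.0000)
o1: d²=25 ≤ ρ²=56; F_rep = 24·(3,-4)/25² = (0.1152,-0.1536)
o2: d²=10 ≤ ρ²=56; F_rep = 24·(-1,-3)/10² = (-0.2400,-0.7200)
o3: d²=221 > ρ²=56 → inactive
F = F_att + ΣF_rep = (9.8752,4.1264)
Δp = p'−p = (0.9875,0.4126); α = Δx/Fx = (3086/3125) / (6172/625) = 1/10
check: Δy/Fy = (2579/6250) / (2579/625) = 1/10 ✓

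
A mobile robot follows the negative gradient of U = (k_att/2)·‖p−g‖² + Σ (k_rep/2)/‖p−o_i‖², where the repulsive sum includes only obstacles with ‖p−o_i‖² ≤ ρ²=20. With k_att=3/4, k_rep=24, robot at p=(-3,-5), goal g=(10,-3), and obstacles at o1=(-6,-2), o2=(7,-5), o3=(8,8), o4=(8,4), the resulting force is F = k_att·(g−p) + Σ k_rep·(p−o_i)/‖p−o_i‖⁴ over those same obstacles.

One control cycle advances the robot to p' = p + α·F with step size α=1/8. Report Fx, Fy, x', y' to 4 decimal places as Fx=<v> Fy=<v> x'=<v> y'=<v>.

F_att = 3/4·(g−p) = 3/4·(13,2) = (9.7500,1.5000)
o1: d²=18 ≤ ρ²=20; F_rep = 24·(3,-3)/18² = (0.2222,-0.2222)
o2: d²=100 > ρ²=20 → inactive
o3: d²=290 > ρ²=20 → inactive
o4: d²=202 > ρ²=20 → inactive
F = F_att + ΣF_rep = (9.9722,1.2778)
p' = p + 1/8·F = (-1.7535,-4.8403)

Fx=9.9722 Fy=1.2778 x'=-1.7535 y'=-4.8403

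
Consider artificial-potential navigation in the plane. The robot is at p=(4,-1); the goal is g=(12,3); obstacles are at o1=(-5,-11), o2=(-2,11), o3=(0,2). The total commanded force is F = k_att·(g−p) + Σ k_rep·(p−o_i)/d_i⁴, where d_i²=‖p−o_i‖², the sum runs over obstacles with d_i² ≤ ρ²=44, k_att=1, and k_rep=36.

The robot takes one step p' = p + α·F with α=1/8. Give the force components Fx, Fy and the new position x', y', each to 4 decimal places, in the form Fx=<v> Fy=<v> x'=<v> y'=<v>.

F_att = 1·(g−p) = 1·(8,4) = (8.0000,4.0000)
o1: d²=181 > ρ²=44 → inactive
o2: d²=180 > ρ²=44 → inactive
o3: d²=25 ≤ ρ²=44; F_rep = 36·(4,-3)/25² = (0.2304,-0.1728)
F = F_att + ΣF_rep = (8.2304,3.8272)
p' = p + 1/8·F = (5.0288,-0.5216)

Fx=8.2304 Fy=3.8272 x'=5.0288 y'=-0.5216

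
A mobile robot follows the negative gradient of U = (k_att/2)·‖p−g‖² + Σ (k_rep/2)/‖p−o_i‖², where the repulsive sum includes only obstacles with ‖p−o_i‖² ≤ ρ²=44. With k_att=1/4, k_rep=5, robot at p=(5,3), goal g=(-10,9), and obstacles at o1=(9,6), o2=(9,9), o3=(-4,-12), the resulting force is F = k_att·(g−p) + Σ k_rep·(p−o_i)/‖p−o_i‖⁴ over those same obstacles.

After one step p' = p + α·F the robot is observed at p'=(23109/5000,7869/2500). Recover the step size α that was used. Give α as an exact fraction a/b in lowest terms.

F_att = 1/4·(g−p) = 1/4·(-15,6) = (-3.7500,1.5000)
o1: d²=25 ≤ ρ²=44; F_rep = 5·(-4,-3)/25² = (-0.0320,-0.0240)
o2: d²=52 > ρ²=44 → inactive
o3: d²=306 > ρ²=44 → inactive
F = F_att + ΣF_rep = (-3.7820,1.4760)
Δp = p'−p = (-0.3782,0.1476); α = Δx/Fx = (-1891/5000) / (-1891/500) = 1/10
check: Δy/Fy = (369/2500) / (369/250) = 1/10 ✓

α = 1/10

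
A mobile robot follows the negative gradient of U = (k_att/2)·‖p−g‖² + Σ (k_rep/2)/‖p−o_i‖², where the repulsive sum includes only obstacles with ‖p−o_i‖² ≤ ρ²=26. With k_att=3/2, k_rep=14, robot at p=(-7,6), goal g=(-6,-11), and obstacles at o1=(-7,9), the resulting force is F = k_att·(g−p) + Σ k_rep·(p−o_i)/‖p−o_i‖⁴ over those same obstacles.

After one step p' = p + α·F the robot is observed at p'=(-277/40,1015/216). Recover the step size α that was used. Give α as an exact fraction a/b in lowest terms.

F_att = 3/2·(g−p) = 3/2·(1,-17) = (1.5000,-25.5000)
o1: d²=9 ≤ ρ²=26; F_rep = 14·(0,-3)/9² = (0.0000,-0.5185)
F = F_att + ΣF_rep = (1.5000,-26.0185)
Δp = p'−p = (0.0750,-1.3009); α = Δx/Fx = (3/40) / (3/2) = 1/20
check: Δy/Fy = (-281/216) / (-1405/54) = 1/20 ✓

α = 1/20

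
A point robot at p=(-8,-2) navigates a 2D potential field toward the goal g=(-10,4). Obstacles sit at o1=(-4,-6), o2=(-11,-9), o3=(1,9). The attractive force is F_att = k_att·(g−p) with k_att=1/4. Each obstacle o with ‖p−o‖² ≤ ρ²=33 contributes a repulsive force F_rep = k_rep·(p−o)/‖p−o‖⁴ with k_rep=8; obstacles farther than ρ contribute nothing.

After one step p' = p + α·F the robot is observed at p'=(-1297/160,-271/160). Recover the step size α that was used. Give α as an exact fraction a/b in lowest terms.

α = 1/5

F_att = 1/4·(g−p) = 1/4·(-2,6) = (-0.5000,1.5000)
o1: d²=32 ≤ ρ²=33; F_rep = 8·(-4,4)/32² = (-0.0312,0.0312)
o2: d²=58 > ρ²=33 → inactive
o3: d²=202 > ρ²=33 → inactive
F = F_att + ΣF_rep = (-0.5312,1.5312)
Δp = p'−p = (-0.1062,0.3063); α = Δx/Fx = (-17/160) / (-17/32) = 1/5
check: Δy/Fy = (49/160) / (49/32) = 1/5 ✓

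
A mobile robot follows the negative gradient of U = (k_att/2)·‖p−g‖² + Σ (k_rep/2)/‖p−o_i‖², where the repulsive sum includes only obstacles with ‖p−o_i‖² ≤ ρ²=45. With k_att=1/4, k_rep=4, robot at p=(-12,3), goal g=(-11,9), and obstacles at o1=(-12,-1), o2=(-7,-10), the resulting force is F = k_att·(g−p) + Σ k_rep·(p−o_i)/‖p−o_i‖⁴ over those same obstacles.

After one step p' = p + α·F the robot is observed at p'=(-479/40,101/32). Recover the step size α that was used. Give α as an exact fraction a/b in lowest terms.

α = 1/10

F_att = 1/4·(g−p) = 1/4·(1,6) = (0.2500,1.5000)
o1: d²=16 ≤ ρ²=45; F_rep = 4·(0,4)/16² = (0.0000,0.0625)
o2: d²=194 > ρ²=45 → inactive
F = F_att + ΣF_rep = (0.2500,1.5625)
Δp = p'−p = (0.0250,0.1562); α = Δx/Fx = (1/40) / (1/4) = 1/10
check: Δy/Fy = (5/32) / (25/16) = 1/10 ✓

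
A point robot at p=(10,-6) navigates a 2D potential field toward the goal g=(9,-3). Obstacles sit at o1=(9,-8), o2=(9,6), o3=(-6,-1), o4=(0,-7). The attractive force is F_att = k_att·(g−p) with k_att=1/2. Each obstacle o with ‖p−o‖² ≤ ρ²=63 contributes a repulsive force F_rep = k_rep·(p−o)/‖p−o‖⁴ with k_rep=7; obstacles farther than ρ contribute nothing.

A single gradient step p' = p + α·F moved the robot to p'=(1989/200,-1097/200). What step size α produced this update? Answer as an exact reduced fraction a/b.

α = 1/4

F_att = 1/2·(g−p) = 1/2·(-1,3) = (-0.5000,1.5000)
o1: d²=5 ≤ ρ²=63; F_rep = 7·(1,2)/5² = (0.2800,0.5600)
o2: d²=145 > ρ²=63 → inactive
o3: d²=281 > ρ²=63 → inactive
o4: d²=101 > ρ²=63 → inactive
F = F_att + ΣF_rep = (-0.2200,2.0600)
Δp = p'−p = (-0.0550,0.5150); α = Δx/Fx = (-11/200) / (-11/50) = 1/4
check: Δy/Fy = (103/200) / (103/50) = 1/4 ✓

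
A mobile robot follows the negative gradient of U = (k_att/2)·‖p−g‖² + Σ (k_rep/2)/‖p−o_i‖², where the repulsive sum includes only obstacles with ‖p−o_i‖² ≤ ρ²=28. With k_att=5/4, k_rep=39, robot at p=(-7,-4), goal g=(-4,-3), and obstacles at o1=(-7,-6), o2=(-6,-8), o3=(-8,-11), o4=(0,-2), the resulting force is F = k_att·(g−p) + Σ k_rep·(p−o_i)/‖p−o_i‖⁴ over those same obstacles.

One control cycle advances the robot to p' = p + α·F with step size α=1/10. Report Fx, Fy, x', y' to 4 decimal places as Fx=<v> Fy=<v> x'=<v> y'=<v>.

Fx=3.6151 Fy=6.6648 x'=-6.6385 y'=-3.3335

F_att = 5/4·(g−p) = 5/4·(3,1) = (3.7500,1.2500)
o1: d²=4 ≤ ρ²=28; F_rep = 39·(0,2)/4² = (0.0000,4.8750)
o2: d²=17 ≤ ρ²=28; F_rep = 39·(-1,4)/17² = (-0.1349,0.5398)
o3: d²=50 > ρ²=28 → inactive
o4: d²=53 > ρ²=28 → inactive
F = F_att + ΣF_rep = (3.6151,6.6648)
p' = p + 1/10·F = (-6.6385,-3.3335)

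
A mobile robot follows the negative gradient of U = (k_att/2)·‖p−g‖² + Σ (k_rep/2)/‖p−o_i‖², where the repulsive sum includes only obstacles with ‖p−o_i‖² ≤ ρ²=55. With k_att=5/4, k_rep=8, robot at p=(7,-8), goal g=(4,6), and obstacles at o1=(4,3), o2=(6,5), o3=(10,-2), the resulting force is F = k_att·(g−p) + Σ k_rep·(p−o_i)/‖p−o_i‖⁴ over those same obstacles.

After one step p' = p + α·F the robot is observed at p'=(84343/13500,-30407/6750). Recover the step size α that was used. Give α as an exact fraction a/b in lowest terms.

F_att = 5/4·(g−p) = 5/4·(-3,14) = (-3.7500,17.5000)
o1: d²=130 > ρ²=55 → inactive
o2: d²=170 > ρ²=55 → inactive
o3: d²=45 ≤ ρ²=55; F_rep = 8·(-3,-6)/45² = (-0.0119,-0.0237)
F = F_att + ΣF_rep = (-3.7619,17.4763)
Δp = p'−p = (-0.7524,3.4953); α = Δx/Fx = (-10157/13500) / (-10157/2700) = 1/5
check: Δy/Fy = (23593/6750) / (23593/1350) = 1/5 ✓

α = 1/5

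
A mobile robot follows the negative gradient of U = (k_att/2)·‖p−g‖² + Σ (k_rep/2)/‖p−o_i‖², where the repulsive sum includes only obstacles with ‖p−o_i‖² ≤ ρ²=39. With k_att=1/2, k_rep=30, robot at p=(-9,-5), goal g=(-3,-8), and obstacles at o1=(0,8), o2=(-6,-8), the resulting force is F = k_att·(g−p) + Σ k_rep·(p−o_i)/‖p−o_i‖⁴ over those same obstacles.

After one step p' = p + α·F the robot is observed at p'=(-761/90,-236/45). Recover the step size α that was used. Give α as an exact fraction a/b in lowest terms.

F_att = 1/2·(g−p) = 1/2·(6,-3) = (3.0000,-1.5000)
o1: d²=250 > ρ²=39 → inactive
o2: d²=18 ≤ ρ²=39; F_rep = 30·(-3,3)/18² = (-0.2778,0.2778)
F = F_att + ΣF_rep = (2.7222,-1.2222)
Δp = p'−p = (0.5444,-0.2444); α = Δx/Fx = (49/90) / (49/18) = 1/5
check: Δy/Fy = (-11/45) / (-11/9) = 1/5 ✓

α = 1/5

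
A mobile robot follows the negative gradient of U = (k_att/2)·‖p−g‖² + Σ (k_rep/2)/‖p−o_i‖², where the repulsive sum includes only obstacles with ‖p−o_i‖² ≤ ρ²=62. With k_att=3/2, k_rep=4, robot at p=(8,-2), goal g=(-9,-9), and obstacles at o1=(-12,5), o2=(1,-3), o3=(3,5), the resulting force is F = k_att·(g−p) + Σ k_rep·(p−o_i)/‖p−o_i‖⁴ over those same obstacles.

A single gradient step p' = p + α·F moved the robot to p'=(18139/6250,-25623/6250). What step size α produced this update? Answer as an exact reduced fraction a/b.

α = 1/5

F_att = 3/2·(g−p) = 3/2·(-17,-7) = (-25.5000,-10.5000)
o1: d²=449 > ρ²=62 → inactive
o2: d²=50 ≤ ρ²=62; F_rep = 4·(7,1)/50² = (0.0112,0.0016)
o3: d²=74 > ρ²=62 → inactive
F = F_att + ΣF_rep = (-25.4888,-10.4984)
Δp = p'−p = (-5.0978,-2.0997); α = Δx/Fx = (-31861/6250) / (-31861/1250) = 1/5
check: Δy/Fy = (-13123/6250) / (-13123/1250) = 1/5 ✓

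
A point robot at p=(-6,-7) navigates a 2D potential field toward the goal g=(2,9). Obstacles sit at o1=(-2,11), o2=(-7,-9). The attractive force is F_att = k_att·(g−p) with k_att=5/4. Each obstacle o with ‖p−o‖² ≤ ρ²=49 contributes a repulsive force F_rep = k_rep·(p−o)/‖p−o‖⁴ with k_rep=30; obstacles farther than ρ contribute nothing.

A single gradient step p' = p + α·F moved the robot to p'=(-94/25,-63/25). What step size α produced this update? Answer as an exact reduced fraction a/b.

F_att = 5/4·(g−p) = 5/4·(8,16) = (10.0000,20.0000)
o1: d²=340 > ρ²=49 → inactive
o2: d²=5 ≤ ρ²=49; F_rep = 30·(1,2)/5² = (1.2000,2.4000)
F = F_att + ΣF_rep = (11.2000,22.4000)
Δp = p'−p = (2.2400,4.4800); α = Δx/Fx = (56/25) / (56/5) = 1/5
check: Δy/Fy = (112/25) / (112/5) = 1/5 ✓

α = 1/5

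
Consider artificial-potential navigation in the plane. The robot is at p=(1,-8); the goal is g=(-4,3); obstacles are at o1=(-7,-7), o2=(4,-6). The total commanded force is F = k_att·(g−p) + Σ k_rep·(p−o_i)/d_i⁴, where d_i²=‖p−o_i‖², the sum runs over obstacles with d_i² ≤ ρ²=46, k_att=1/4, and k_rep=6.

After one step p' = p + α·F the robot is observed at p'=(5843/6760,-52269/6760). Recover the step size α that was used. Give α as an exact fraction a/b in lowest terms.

F_att = 1/4·(g−p) = 1/4·(-5,11) = (-1.2500,2.7500)
o1: d²=65 > ρ²=46 → inactive
o2: d²=13 ≤ ρ²=46; F_rep = 6·(-3,-2)/13² = (-0.1065,-0.0710)
F = F_att + ΣF_rep = (-1.3565,2.6790)
Δp = p'−p = (-0.1357,0.2679); α = Δx/Fx = (-917/6760) / (-917/676) = 1/10
check: Δy/Fy = (1811/6760) / (1811/676) = 1/10 ✓

α = 1/10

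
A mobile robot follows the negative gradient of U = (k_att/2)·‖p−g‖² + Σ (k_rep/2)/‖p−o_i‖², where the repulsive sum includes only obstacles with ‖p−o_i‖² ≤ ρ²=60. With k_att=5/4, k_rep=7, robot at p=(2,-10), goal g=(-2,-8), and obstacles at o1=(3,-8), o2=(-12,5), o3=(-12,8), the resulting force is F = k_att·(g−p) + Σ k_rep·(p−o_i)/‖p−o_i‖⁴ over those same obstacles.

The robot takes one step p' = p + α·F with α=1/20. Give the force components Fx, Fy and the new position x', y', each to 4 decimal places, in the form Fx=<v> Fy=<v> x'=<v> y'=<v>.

F_att = 5/4·(g−p) = 5/4·(-4,2) = (-5.0000,2.5000)
o1: d²=5 ≤ ρ²=60; F_rep = 7·(-1,-2)/5² = (-0.2800,-0.5600)
o2: d²=421 > ρ²=60 → inactive
o3: d²=520 > ρ²=60 → inactive
F = F_att + ΣF_rep = (-5.2800,1.9400)
p' = p + 1/20·F = (1.7360,-9.9030)

Fx=-5.2800 Fy=1.9400 x'=1.7360 y'=-9.9030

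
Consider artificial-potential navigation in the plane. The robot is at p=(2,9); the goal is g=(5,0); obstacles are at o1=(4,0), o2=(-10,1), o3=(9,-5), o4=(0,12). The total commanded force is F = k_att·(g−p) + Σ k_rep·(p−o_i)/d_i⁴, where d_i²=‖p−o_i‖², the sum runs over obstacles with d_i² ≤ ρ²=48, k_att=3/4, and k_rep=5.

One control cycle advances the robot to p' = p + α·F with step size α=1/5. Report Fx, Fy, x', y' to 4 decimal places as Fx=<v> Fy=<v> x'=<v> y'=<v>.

Fx=2.3092 Fy=-6.8388 x'=2.4618 y'=7.6322

F_att = 3/4·(g−p) = 3/4·(3,-9) = (2.2500,-6.7500)
o1: d²=85 > ρ²=48 → inactive
o2: d²=208 > ρ²=48 → inactive
o3: d²=245 > ρ²=48 → inactive
o4: d²=13 ≤ ρ²=48; F_rep = 5·(2,-3)/13² = (0.0592,-0.0888)
F = F_att + ΣF_rep = (2.3092,-6.8388)
p' = p + 1/5·F = (2.4618,7.6322)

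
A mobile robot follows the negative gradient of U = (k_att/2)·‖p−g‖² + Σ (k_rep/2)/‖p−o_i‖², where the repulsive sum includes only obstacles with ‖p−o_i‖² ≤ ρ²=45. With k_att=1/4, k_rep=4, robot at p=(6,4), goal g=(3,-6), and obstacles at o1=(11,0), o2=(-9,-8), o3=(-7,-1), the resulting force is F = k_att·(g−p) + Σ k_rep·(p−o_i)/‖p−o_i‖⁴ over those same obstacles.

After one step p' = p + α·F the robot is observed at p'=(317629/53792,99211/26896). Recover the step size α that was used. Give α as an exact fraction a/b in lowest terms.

F_att = 1/4·(g−p) = 1/4·(-3,-10) = (-0.7500,-2.5000)
o1: d²=41 ≤ ρ²=45; F_rep = 4·(-5,4)/41² = (-0.0119,0.0095)
o2: d²=369 > ρ²=45 → inactive
o3: d²=194 > ρ²=45 → inactive
F = F_att + ΣF_rep = (-0.7619,-2.4905)
Δp = p'−p = (-0.0952,-0.3113); α = Δx/Fx = (-5123/53792) / (-5123/6724) = 1/8
check: Δy/Fy = (-8373/26896) / (-8373/3362) = 1/8 ✓

α = 1/8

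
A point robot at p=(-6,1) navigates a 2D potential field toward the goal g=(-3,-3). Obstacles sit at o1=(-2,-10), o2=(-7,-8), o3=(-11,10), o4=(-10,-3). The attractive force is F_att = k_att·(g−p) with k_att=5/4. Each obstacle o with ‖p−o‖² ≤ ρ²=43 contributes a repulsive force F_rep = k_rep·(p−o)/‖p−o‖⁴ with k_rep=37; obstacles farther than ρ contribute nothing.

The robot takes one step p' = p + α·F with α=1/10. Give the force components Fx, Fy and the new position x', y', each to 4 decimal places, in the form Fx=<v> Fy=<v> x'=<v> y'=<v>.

F_att = 5/4·(g−p) = 5/4·(3,-4) = (3.7500,-5.0000)
o1: d²=137 > ρ²=43 → inactive
o2: d²=82 > ρ²=43 → inactive
o3: d²=106 > ρ²=43 → inactive
o4: d²=32 ≤ ρ²=43; F_rep = 37·(4,4)/32² = (0.1445,0.1445)
F = F_att + ΣF_rep = (3.8945,-4.8555)
p' = p + 1/10·F = (-5.6105,0.5145)

Fx=3.8945 Fy=-4.8555 x'=-5.6105 y'=0.5145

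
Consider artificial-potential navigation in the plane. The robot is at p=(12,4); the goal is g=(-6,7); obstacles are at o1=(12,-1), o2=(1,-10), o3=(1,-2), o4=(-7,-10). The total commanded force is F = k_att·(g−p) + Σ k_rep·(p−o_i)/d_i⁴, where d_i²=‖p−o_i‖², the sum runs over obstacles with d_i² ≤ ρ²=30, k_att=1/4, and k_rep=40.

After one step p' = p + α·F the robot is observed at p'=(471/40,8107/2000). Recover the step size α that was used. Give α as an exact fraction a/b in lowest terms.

α = 1/20

F_att = 1/4·(g−p) = 1/4·(-18,3) = (-4.5000,0.7500)
o1: d²=25 ≤ ρ²=30; F_rep = 40·(0,5)/25² = (0.0000,0.3200)
o2: d²=317 > ρ²=30 → inactive
o3: d²=157 > ρ²=30 → inactive
o4: d²=557 > ρ²=30 → inactive
F = F_att + ΣF_rep = (-4.5000,1.0700)
Δp = p'−p = (-0.2250,0.0535); α = Δx/Fx = (-9/40) / (-9/2) = 1/20
check: Δy/Fy = (107/2000) / (107/100) = 1/20 ✓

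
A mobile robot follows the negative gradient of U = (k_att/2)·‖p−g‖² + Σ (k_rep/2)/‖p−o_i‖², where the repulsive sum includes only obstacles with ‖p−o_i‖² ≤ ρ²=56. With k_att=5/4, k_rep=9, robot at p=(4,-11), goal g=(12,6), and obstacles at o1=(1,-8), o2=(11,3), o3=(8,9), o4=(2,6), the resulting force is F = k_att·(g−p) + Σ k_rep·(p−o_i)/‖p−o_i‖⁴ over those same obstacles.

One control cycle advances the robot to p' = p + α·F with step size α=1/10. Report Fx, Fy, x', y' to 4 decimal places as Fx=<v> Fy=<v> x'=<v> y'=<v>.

F_att = 5/4·(g−p) = 5/4·(8,17) = (10.0000,21.2500)
o1: d²=18 ≤ ρ²=56; F_rep = 9·(3,-3)/18² = (0.0833,-0.0833)
o2: d²=245 > ρ²=56 → inactive
o3: d²=416 > ρ²=56 → inactive
o4: d²=293 > ρ²=56 → inactive
F = F_att + ΣF_rep = (10.0833,21.1667)
p' = p + 1/10·F = (5.0083,-8.8833)

Fx=10.0833 Fy=21.1667 x'=5.0083 y'=-8.8833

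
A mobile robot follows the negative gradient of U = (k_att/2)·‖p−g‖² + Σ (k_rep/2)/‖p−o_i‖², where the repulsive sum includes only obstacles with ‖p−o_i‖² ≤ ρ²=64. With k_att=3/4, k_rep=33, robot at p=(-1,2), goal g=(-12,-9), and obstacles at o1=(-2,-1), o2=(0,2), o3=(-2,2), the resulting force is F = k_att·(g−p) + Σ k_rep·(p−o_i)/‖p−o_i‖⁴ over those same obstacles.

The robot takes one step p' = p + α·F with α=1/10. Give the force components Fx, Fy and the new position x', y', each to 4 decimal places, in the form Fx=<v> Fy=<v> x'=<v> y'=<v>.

F_att = 3/4·(g−p) = 3/4·(-11,-11) = (-8.2500,-8.2500)
o1: d²=10 ≤ ρ²=64; F_rep = 33·(1,3)/10² = (0.3300,0.9900)
o2: d²=1 ≤ ρ²=64; F_rep = 33·(-1,0)/1² = (-33.0000,0.0000)
o3: d²=1 ≤ ρ²=64; F_rep = 33·(1,0)/1² = (33.0000,0.0000)
F = F_att + ΣF_rep = (-7.9200,-7.2600)
p' = p + 1/10·F = (-1.7920,1.2740)

Fx=-7.9200 Fy=-7.2600 x'=-1.7920 y'=1.2740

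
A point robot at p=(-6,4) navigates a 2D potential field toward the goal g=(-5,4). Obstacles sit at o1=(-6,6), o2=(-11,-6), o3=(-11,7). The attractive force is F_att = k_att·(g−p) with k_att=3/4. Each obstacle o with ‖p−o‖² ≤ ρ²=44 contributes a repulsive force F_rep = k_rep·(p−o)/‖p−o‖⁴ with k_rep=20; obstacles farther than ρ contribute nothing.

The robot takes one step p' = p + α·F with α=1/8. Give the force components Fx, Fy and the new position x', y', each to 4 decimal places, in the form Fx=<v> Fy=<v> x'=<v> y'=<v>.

Fx=0.8365 Fy=-2.5519 x'=-5.8954 y'=3.6810

F_att = 3/4·(g−p) = 3/4·(1,0) = (0.7500,0.0000)
o1: d²=4 ≤ ρ²=44; F_rep = 20·(0,-2)/4² = (0.0000,-2.5000)
o2: d²=125 > ρ²=44 → inactive
o3: d²=34 ≤ ρ²=44; F_rep = 20·(5,-3)/34² = (0.0865,-0.0519)
F = F_att + ΣF_rep = (0.8365,-2.5519)
p' = p + 1/8·F = (-5.8954,3.6810)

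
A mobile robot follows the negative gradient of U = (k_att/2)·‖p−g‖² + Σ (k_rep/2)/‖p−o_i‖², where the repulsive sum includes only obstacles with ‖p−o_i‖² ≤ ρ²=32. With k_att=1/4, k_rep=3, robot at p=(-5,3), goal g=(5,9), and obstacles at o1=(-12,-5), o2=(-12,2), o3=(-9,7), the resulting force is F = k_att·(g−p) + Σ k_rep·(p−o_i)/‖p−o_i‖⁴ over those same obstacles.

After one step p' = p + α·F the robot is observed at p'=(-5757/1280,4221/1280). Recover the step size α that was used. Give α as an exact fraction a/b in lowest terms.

α = 1/5

F_att = 1/4·(g−p) = 1/4·(10,6) = (2.5000,1.5000)
o1: d²=113 > ρ²=32 → inactive
o2: d²=50 > ρ²=32 → inactive
o3: d²=32 ≤ ρ²=32; F_rep = 3·(4,-4)/32² = (0.0117,-0.0117)
F = F_att + ΣF_rep = (2.5117,1.4883)
Δp = p'−p = (0.5023,0.2977); α = Δx/Fx = (643/1280) / (643/256) = 1/5
check: Δy/Fy = (381/1280) / (381/256) = 1/5 ✓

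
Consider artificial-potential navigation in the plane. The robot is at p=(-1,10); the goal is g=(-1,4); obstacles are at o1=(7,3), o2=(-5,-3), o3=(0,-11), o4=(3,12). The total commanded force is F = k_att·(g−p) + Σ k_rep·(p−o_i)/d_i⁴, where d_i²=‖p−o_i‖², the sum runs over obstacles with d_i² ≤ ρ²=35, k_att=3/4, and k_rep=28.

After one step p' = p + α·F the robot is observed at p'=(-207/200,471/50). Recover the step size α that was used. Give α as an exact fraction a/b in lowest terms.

α = 1/8

F_att = 3/4·(g−p) = 3/4·(0,-6) = (0.0000,-4.5000)
o1: d²=113 > ρ²=35 → inactive
o2: d²=185 > ρ²=35 → inactive
o3: d²=442 > ρ²=35 → inactive
o4: d²=20 ≤ ρ²=35; F_rep = 28·(-4,-2)/20² = (-0.2800,-0.1400)
F = F_att + ΣF_rep = (-0.2800,-4.6400)
Δp = p'−p = (-0.0350,-0.5800); α = Δx/Fx = (-7/200) / (-7/25) = 1/8
check: Δy/Fy = (-29/50) / (-116/25) = 1/8 ✓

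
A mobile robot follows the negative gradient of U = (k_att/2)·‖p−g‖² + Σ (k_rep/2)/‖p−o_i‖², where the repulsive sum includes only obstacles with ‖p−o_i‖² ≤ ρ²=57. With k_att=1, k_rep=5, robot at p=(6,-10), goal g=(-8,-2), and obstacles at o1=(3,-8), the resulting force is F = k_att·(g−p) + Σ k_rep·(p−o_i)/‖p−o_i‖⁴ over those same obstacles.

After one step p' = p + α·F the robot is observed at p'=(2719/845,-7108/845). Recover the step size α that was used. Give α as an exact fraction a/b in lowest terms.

F_att = 1·(g−p) = 1·(-14,8) = (-14.0000,8.0000)
o1: d²=13 ≤ ρ²=57; F_rep = 5·(3,-2)/13² = (0.0888,-0.0592)
F = F_att + ΣF_rep = (-13.9112,7.9408)
Δp = p'−p = (-2.7822,1.5882); α = Δx/Fx = (-2351/845) / (-2351/169) = 1/5
check: Δy/Fy = (1342/845) / (1342/169) = 1/5 ✓

α = 1/5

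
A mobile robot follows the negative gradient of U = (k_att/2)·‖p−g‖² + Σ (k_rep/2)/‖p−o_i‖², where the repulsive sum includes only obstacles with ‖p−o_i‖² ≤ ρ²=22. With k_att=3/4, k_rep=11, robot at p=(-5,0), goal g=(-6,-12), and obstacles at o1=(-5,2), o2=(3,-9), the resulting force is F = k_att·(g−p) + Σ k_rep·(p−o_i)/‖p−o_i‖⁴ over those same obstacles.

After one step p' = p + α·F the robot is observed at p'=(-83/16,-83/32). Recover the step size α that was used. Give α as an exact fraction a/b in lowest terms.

F_att = 3/4·(g−p) = 3/4·(-1,-12) = (-0.7500,-9.0000)
o1: d²=4 ≤ ρ²=22; F_rep = 11·(0,-2)/4² = (0.0000,-1.3750)
o2: d²=145 > ρ²=22 → inactive
F = F_att + ΣF_rep = (-0.7500,-10.3750)
Δp = p'−p = (-0.1875,-2.5938); α = Δx/Fx = (-3/16) / (-3/4) = 1/4
check: Δy/Fy = (-83/32) / (-83/8) = 1/4 ✓

α = 1/4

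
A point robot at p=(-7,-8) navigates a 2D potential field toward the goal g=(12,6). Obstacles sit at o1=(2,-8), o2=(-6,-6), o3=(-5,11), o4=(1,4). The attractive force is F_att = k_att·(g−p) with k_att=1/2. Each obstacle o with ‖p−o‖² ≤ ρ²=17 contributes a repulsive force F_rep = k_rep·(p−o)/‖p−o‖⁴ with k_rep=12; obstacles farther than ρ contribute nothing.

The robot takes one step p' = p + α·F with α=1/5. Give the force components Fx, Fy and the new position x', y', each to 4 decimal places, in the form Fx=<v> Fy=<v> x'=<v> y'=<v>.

Fx=9.0200 Fy=6.0400 x'=-5.1960 y'=-6.7920

F_att = 1/2·(g−p) = 1/2·(19,14) = (9.5000,7.0000)
o1: d²=81 > ρ²=17 → inactive
o2: d²=5 ≤ ρ²=17; F_rep = 12·(-1,-2)/5² = (-0.4800,-0.9600)
o3: d²=365 > ρ²=17 → inactive
o4: d²=208 > ρ²=17 → inactive
F = F_att + ΣF_rep = (9.0200,6.0400)
p' = p + 1/5·F = (-5.1960,-6.7920)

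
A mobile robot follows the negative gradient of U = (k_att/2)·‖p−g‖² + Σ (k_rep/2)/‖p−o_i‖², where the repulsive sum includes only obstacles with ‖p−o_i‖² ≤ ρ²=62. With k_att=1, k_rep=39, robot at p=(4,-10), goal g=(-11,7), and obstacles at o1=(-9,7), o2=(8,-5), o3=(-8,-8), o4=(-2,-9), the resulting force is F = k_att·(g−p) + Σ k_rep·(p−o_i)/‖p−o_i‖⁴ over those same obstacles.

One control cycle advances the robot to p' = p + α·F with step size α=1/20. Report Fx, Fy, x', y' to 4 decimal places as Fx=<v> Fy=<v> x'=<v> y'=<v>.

Fx=-14.9219 Fy=16.8555 x'=3.2539 y'=-9.1572

F_att = 1·(g−p) = 1·(-15,17) = (-15.0000,17.0000)
o1: d²=458 > ρ²=62 → inactive
o2: d²=41 ≤ ρ²=62; F_rep = 39·(-4,-5)/41² = (-0.0928,-0.1160)
o3: d²=148 > ρ²=62 → inactive
o4: d²=37 ≤ ρ²=62; F_rep = 39·(6,-1)/37² = (0.1709,-0.0285)
F = F_att + ΣF_rep = (-14.9219,16.8555)
p' = p + 1/20·F = (3.2539,-9.1572)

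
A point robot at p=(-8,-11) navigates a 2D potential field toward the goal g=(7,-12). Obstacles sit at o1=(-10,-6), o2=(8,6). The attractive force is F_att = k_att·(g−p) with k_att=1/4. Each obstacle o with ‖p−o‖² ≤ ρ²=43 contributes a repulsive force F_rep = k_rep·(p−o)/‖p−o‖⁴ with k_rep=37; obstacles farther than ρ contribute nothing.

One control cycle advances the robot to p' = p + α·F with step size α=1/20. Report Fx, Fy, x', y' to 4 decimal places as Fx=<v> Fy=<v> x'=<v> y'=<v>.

F_att = 1/4·(g−p) = 1/4·(15,-1) = (3.7500,-0.2500)
o1: d²=29 ≤ ρ²=43; F_rep = 37·(2,-5)/29² = (0.0880,-0.2200)
o2: d²=545 > ρ²=43 → inactive
F = F_att + ΣF_rep = (3.8380,-0.4700)
p' = p + 1/20·F = (-7.8081,-11.0235)

Fx=3.8380 Fy=-0.4700 x'=-7.8081 y'=-11.0235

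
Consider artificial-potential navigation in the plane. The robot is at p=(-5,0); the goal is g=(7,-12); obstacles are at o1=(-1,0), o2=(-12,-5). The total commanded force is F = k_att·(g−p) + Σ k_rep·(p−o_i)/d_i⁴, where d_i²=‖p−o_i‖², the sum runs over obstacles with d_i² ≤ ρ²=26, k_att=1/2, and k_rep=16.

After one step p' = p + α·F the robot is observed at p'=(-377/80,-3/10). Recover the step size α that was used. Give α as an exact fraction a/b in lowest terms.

F_att = 1/2·(g−p) = 1/2·(12,-12) = (6.0000,-6.0000)
o1: d²=16 ≤ ρ²=26; F_rep = 16·(-4,0)/16² = (-0.2500,0.0000)
o2: d²=74 > ρ²=26 → inactive
F = F_att + ΣF_rep = (5.7500,-6.0000)
Δp = p'−p = (0.2875,-0.3000); α = Δx/Fx = (23/80) / (23/4) = 1/20
check: Δy/Fy = (-3/10) / (-6) = 1/20 ✓

α = 1/20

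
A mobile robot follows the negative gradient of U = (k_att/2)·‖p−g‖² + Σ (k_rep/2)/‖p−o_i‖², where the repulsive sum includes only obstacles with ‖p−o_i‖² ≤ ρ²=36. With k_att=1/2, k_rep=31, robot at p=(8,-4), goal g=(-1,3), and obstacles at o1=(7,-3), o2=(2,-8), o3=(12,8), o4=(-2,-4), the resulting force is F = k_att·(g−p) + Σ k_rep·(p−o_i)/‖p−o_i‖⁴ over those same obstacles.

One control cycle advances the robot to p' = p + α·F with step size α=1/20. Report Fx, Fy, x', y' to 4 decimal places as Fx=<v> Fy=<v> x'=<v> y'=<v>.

Fx=3.2500 Fy=-4.2500 x'=8.1625 y'=-4.2125

F_att = 1/2·(g−p) = 1/2·(-9,7) = (-4.5000,3.5000)
o1: d²=2 ≤ ρ²=36; F_rep = 31·(1,-1)/2² = (7.7500,-7.7500)
o2: d²=52 > ρ²=36 → inactive
o3: d²=160 > ρ²=36 → inactive
o4: d²=100 > ρ²=36 → inactive
F = F_att + ΣF_rep = (3.2500,-4.2500)
p' = p + 1/20·F = (8.1625,-4.2125)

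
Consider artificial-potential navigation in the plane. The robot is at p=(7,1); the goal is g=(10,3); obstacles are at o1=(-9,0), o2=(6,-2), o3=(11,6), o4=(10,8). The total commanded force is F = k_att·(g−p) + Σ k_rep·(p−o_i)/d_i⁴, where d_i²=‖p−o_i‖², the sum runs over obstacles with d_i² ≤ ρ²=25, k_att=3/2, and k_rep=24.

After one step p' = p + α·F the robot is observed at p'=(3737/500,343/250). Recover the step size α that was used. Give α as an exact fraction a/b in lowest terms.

F_att = 3/2·(g−p) = 3/2·(3,2) = (4.5000,3.0000)
o1: d²=257 > ρ²=25 → inactive
o2: d²=10 ≤ ρ²=25; F_rep = 24·(1,3)/10² = (0.2400,0.7200)
o3: d²=41 > ρ²=25 → inactive
o4: d²=58 > ρ²=25 → inactive
F = F_att + ΣF_rep = (4.7400,3.7200)
Δp = p'−p = (0.4740,0.3720); α = Δx/Fx = (237/500) / (237/50) = 1/10
check: Δy/Fy = (93/250) / (93/25) = 1/10 ✓

α = 1/10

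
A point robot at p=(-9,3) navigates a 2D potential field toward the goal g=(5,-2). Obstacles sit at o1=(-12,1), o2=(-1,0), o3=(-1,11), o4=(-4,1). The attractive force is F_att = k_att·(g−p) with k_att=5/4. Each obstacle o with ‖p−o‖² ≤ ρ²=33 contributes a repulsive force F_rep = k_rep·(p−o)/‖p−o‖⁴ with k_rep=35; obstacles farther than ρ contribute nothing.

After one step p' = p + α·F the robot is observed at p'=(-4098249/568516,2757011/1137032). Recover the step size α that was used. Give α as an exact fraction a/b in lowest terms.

F_att = 5/4·(g−p) = 5/4·(14,-5) = (17.5000,-6.2500)
o1: d²=13 ≤ ρ²=33; F_rep = 35·(3,2)/13² = (0.6213,0.4142)
o2: d²=73 > ρ²=33 → inactive
o3: d²=128 > ρ²=33 → inactive
o4: d²=29 ≤ ρ²=33; F_rep = 35·(-5,2)/29² = (-0.2081,0.0832)
F = F_att + ΣF_rep = (17.9132,-5.7526)
Δp = p'−p = (1.7913,-0.5753); α = Δx/Fx = (1018395/568516) / (5091975/284258) = 1/10
check: Δy/Fy = (-654085/1137032) / (-3270425/568516) = 1/10 ✓

α = 1/10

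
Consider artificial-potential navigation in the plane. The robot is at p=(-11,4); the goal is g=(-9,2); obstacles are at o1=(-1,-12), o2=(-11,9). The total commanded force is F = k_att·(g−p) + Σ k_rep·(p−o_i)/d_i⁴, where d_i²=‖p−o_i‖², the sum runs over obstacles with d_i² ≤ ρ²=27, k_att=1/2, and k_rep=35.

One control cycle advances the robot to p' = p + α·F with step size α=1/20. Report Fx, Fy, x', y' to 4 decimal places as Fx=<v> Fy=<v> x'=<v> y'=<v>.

F_att = 1/2·(g−p) = 1/2·(2,-2) = (1.0000,-1.0000)
o1: d²=356 > ρ²=27 → inactive
o2: d²=25 ≤ ρ²=27; F_rep = 35·(0,-5)/25² = (0.0000,-0.2800)
F = F_att + ΣF_rep = (1.0000,-1.2800)
p' = p + 1/20·F = (-10.9500,3.9360)

Fx=1.0000 Fy=-1.2800 x'=-10.9500 y'=3.9360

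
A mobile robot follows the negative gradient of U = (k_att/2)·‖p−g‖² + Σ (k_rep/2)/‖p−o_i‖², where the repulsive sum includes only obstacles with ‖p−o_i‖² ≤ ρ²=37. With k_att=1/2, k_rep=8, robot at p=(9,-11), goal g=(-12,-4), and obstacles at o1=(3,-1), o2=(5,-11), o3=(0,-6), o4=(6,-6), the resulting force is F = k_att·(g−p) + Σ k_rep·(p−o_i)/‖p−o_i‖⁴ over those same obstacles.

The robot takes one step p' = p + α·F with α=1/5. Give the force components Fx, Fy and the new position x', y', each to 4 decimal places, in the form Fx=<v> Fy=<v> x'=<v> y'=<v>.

F_att = 1/2·(g−p) = 1/2·(-21,7) = (-10.5000,3.5000)
o1: d²=136 > ρ²=37 → inactive
o2: d²=16 ≤ ρ²=37; F_rep = 8·(4,0)/16² = (0.1250,0.0000)
o3: d²=106 > ρ²=37 → inactive
o4: d²=34 ≤ ρ²=37; F_rep = 8·(3,-5)/34² = (0.0208,-0.0346)
F = F_att + ΣF_rep = (-10.3542,3.4654)
p' = p + 1/5·F = (6.9292,-10.3069)

Fx=-10.3542 Fy=3.4654 x'=6.9292 y'=-10.3069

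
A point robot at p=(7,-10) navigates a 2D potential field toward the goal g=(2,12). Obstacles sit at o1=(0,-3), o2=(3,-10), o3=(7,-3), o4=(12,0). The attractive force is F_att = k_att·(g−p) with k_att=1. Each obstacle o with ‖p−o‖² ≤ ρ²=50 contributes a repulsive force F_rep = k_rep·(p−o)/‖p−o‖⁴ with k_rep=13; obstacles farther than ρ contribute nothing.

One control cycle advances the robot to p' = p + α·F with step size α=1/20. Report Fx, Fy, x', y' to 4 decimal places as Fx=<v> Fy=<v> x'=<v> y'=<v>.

Fx=-4.7969 Fy=21.9621 x'=6.7602 y'=-8.9019

F_att = 1·(g−p) = 1·(-5,22) = (-5.0000,22.0000)
o1: d²=98 > ρ²=50 → inactive
o2: d²=16 ≤ ρ²=50; F_rep = 13·(4,0)/16² = (0.2031,0.0000)
o3: d²=49 ≤ ρ²=50; F_rep = 13·(0,-7)/49² = (0.0000,-0.0379)
o4: d²=125 > ρ²=50 → inactive
F = F_att + ΣF_rep = (-4.7969,21.9621)
p' = p + 1/20·F = (6.7602,-8.9019)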